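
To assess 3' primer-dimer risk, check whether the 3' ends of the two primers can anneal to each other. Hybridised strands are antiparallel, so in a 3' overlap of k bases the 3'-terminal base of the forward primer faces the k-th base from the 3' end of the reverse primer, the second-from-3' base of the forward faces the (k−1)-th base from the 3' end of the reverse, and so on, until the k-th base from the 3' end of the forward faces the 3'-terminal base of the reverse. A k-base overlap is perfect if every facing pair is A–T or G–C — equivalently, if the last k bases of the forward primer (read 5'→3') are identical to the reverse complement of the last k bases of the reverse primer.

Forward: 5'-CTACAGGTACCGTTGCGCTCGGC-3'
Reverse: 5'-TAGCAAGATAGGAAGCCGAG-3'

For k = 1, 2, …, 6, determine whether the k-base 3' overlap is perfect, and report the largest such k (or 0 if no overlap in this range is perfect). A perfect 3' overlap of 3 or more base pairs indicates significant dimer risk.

Last 6 bases (5'→3') — forward …CTCGGC, reverse …GCCGAG.
Reverse complement of the reverse primer's last 6 bases: CTCGGC; its first k bases are the reverse complement of the reverse primer's last k bases, so a perfect k-base overlap needs the forward primer's last k bases to equal them.
Comparing (forward last k vs required): k=1: C vs C ✓; k=2: GC vs CT ✗; k=3: GGC vs CTC ✗; k=4: CGGC vs CTCG ✗; k=5: TCGGC vs CTCGG ✗; k=6: CTCGGC vs CTCGGC ✓.
Perfect overlaps at k = 1, 6; the largest is 6.

Longest perfect overlap: 6 complementary base pairs; significant dimer risk (threshold 3).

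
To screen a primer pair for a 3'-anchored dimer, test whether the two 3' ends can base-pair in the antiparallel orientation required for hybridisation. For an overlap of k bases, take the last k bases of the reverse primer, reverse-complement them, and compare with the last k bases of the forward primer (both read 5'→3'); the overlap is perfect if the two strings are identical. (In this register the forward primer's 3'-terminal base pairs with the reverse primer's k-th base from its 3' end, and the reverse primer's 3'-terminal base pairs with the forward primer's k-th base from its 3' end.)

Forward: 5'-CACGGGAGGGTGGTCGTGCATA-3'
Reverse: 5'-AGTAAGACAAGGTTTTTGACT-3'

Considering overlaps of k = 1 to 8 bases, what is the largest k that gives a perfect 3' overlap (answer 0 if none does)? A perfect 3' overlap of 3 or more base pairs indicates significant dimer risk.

Last 8 bases (5'→3') — forward …CGTGCATA, reverse …TTTTGACT.
Reverse complement of the reverse primer's last 8 bases: AGTCAAAA; its first k bases are the reverse complement of the reverse primer's last k bases, so a perfect k-base overlap needs the forward primer's last k bases to equal them.
Comparing (forward last k vs required): k=1: A vs A ✓; k=2: TA vs AG ✗; k=3: ATA vs AGT ✗; k=4: CATA vs AGTC ✗; k=5: GCATA vs AGTCA ✗; k=6: TGCATA vs AGTCAA ✗; k=7: GTGCATA vs AGTCAAA ✗; k=8: CGTGCATA vs AGTCAAAA ✗.
Only k = 1 is perfect, so the longest perfect 3' overlap is 1.

Longest perfect overlap: 1 complementary base pair; below the dimer-risk threshold (threshold 3).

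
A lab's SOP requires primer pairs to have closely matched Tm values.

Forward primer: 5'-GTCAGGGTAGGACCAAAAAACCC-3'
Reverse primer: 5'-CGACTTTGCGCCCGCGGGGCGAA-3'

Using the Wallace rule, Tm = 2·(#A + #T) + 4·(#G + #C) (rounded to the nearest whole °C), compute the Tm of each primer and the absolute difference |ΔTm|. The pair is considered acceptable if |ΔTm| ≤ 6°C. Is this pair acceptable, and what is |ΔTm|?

Forward: A=9 T=2 G=6 C=6 → Tm = 2·11 + 4·12 = 70°C.
Reverse: A=3 T=3 G=9 C=8 → Tm = 2·6 + 4·17 = 80°C.
|ΔTm| = |70 − 80| = 10°C, > 6°C.

|ΔTm| = 10°C; the pair is not acceptable.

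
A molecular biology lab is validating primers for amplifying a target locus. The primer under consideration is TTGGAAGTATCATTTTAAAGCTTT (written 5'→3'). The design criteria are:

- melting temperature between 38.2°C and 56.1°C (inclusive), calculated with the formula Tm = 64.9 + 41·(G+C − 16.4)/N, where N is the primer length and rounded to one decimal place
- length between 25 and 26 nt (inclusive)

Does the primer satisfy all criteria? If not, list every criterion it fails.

Fails: length.

Base counts: A=7, T=11, G=4, C=2 (length 24).
Tm: Tm = 64.9 + 41·(6 − 16.4)/24 = 47.1°C ✓
length: length 24, outside 25–26 ✗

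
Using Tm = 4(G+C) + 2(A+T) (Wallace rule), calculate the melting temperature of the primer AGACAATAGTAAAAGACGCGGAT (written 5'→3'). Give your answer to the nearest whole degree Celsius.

64°C

Base counts: A=11, T=3, G=6, C=3 (length 23).
Tm = 2·(11+3) + 4·(6+3) = 2·14 + 4·9 = 28 + 36 = 64°C.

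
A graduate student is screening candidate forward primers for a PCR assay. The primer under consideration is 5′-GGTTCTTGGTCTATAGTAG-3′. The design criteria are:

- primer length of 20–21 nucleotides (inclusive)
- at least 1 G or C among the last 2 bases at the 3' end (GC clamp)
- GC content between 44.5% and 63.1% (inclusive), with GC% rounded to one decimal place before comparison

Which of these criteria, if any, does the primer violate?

Fails: length, GC content.

Base counts: A=3, T=8, G=6, C=2 (length 19).
length: length 19, outside 20–21 ✗
GC clamp: 3' end AG has 1 G/C ✓
GC content: GC 8/19 = 42.1%, outside 44.5–63.1% ✗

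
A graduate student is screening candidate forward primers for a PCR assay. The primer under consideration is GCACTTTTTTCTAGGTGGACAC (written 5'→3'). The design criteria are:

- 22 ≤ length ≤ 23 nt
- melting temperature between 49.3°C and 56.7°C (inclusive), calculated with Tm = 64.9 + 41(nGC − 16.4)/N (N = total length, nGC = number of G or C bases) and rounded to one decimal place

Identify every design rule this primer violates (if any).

Meets all criteria.

Base counts: A=4, T=8, G=5, C=5 (length 22).
length: length 22 ✓
Tm: Tm = 64.9 + 41·(10 − 16.4)/22 = 53.0°C ✓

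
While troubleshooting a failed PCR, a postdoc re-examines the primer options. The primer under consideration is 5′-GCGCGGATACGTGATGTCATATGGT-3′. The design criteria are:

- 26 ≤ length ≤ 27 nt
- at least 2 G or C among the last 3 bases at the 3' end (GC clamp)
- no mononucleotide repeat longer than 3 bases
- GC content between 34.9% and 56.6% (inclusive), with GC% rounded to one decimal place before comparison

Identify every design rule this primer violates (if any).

Fails: length.

Base counts: A=5, T=7, G=9, C=4 (length 25).
length: length 25, outside 26–27 ✗
GC clamp: 3' end GGT has 2 G/C ✓
homopolymer run: longest run = 2 ✓
GC content: GC 13/25 = 52.0% ✓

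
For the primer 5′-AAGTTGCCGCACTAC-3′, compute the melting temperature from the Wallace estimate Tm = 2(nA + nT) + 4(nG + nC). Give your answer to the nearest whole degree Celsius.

Base counts: A=4, T=3, G=3, C=5 (length 15).
Tm = 2·(4+3) + 4·(3+5) = 2·7 + 4·8 = 14 + 32 = 46°C.

46°C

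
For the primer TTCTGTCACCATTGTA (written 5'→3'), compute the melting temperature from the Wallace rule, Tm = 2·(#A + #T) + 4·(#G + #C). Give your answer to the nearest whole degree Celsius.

Base counts: A=3, T=7, G=2, C=4 (length 16).
Tm = 2·(3+7) + 4·(2+4) = 2·10 + 4·6 = 20 + 24 = 44°C.

44°C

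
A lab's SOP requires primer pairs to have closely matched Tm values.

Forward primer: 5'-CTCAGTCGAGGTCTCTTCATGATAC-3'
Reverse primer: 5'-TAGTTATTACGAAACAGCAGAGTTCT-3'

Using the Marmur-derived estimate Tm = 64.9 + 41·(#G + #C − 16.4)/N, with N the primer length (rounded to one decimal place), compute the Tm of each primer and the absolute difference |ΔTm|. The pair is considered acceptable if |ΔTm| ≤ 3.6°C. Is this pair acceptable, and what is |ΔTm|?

Forward: G+C = 12, N = 25 → Tm = 64.9 + 41·(12 − 16.4)/25 = 57.7°C.
Reverse: G+C = 9, N = 26 → Tm = 64.9 + 41·(9 − 16.4)/26 = 53.2°C.
|ΔTm| = |57.7 − 53.2| = 4.5°C, > 3.6°C.

|ΔTm| = 4.5°C; the pair is not acceptable.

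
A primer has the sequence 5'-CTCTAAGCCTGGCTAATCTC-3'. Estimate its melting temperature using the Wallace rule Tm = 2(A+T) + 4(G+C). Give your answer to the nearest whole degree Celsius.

60°C

Base counts: A=4, T=6, G=3, C=7 (length 20).
Tm = 2·(4+6) + 4·(3+7) = 2·10 + 4·10 = 20 + 40 = 60°C.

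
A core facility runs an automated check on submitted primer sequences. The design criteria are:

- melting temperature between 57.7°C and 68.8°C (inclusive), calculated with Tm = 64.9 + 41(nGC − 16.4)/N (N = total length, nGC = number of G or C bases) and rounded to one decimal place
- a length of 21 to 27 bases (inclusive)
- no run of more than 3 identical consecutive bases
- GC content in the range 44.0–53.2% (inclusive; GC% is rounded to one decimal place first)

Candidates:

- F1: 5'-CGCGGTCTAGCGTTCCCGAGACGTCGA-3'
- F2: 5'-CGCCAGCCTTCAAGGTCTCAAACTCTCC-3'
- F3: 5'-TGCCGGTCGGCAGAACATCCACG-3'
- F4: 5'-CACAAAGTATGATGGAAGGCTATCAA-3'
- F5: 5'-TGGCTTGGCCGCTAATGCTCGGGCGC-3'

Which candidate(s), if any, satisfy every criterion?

None of the candidates satisfy all criteria.

F1 (27 nt, A=4 T=5 G=9 C=9): Tm = 64.9 + 41·(18 − 16.4)/27 = 67.3°C ✓; length 27 ✓; longest run = 3 ✓; GC 18/27 = 66.7%, outside 44.0–53.2% ✗ — fails.
F2 (28 nt, A=6 T=6 G=4 C=12): Tm = 64.9 + 41·(16 − 16.4)/28 = 64.3°C ✓; length 28, outside 21–27 ✗; longest run = 3 ✓; GC 16/28 = 57.1%, outside 44.0–53.2% ✗ — fails.
F3 (23 nt, A=5 T=3 G=7 C=8): Tm = 64.9 + 41·(15 − 16.4)/23 = 62.4°C ✓; length 23 ✓; longest run = 2 ✓; GC 15/23 = 65.2%, outside 44.0–53.2% ✗ — fails.
F4 (26 nt, A=11 T=5 G=6 C=4): Tm = 64.9 + 41·(10 − 16.4)/26 = 54.8°C, outside 57.7–68.8°C ✗; length 26 ✓; longest run = 3 ✓; GC 10/26 = 38.5%, outside 44.0–53.2% ✗ — fails.
F5 (26 nt, A=2 T=6 G=10 C=8): Tm = 64.9 + 41·(18 − 16.4)/26 = 67.4°C ✓; length 26 ✓; longest run = 3 ✓; GC 18/26 = 69.2%, outside 44.0–53.2% ✗ — fails.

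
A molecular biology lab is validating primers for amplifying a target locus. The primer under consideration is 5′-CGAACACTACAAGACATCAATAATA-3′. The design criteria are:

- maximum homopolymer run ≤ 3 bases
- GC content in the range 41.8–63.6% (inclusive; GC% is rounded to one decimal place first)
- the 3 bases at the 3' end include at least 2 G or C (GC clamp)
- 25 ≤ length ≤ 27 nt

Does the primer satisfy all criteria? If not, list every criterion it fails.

Base counts: A=13, T=4, G=2, C=6 (length 25).
homopolymer run: longest run = 2 ✓
GC content: GC 8/25 = 32.0%, outside 41.8–63.6% ✗
GC clamp: 3' end ATA has 0 G/C, need ≥2 ✗
length: length 25 ✓

Fails: GC content, GC clamp.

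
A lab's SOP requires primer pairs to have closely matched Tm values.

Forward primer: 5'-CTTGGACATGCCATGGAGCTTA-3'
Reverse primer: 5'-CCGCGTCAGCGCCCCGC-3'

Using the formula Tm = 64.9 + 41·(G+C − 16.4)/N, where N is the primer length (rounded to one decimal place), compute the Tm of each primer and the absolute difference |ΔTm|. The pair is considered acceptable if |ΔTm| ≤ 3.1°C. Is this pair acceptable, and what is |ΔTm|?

|ΔTm| = 6.7°C; the pair is not acceptable.

Forward: G+C = 11, N = 22 → Tm = 64.9 + 41·(11 − 16.4)/22 = 54.8°C.
Reverse: G+C = 15, N = 17 → Tm = 64.9 + 41·(15 − 16.4)/17 = 61.5°C.
|ΔTm| = |54.8 − 61.5| = 6.7°C, > 3.1°C.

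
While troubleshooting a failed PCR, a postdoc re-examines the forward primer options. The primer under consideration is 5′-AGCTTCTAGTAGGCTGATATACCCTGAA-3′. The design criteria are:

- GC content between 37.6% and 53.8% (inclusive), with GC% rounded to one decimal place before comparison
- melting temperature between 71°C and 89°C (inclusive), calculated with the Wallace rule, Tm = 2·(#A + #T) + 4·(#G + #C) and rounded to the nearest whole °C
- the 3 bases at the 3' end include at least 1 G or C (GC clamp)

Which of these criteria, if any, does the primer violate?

Base counts: A=8, T=8, G=6, C=6 (length 28).
GC content: GC 12/28 = 42.9% ✓
Tm: Tm = 2·16 + 4·12 = 80°C ✓
GC clamp: 3' end GAA has 1 G/C ✓

Meets all criteria.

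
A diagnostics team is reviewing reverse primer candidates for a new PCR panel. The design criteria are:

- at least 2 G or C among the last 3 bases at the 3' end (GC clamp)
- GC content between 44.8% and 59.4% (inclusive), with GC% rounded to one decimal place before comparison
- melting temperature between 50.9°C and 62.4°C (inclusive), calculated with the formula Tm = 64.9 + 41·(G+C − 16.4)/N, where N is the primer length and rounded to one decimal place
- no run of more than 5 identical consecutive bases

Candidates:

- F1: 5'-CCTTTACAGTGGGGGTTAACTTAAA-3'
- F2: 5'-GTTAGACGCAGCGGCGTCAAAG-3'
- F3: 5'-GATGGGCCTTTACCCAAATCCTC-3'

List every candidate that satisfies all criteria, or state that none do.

F1 (25 nt, A=7 T=8 G=6 C=4): 3' end AAA has 0 G/C, need ≥2 ✗; GC 10/25 = 40.0%, outside 44.8–59.4% ✗; Tm = 64.9 + 41·(10 − 16.4)/25 = 54.4°C ✓; longest run = 5 ✓ — fails.
F2 (22 nt, A=6 T=3 G=8 C=5): 3' end AAG has 1 G/C, need ≥2 ✗; GC 13/22 = 59.1% ✓; Tm = 64.9 + 41·(13 − 16.4)/22 = 58.6°C ✓; longest run = 3 ✓ — fails.
F3 (23 nt, A=5 T=6 G=4 C=8): 3' end CTC has 2 G/C ✓; GC 12/23 = 52.2% ✓; Tm = 64.9 + 41·(12 − 16.4)/23 = 57.1°C ✓; longest run = 3 ✓ — passes.

F3 only.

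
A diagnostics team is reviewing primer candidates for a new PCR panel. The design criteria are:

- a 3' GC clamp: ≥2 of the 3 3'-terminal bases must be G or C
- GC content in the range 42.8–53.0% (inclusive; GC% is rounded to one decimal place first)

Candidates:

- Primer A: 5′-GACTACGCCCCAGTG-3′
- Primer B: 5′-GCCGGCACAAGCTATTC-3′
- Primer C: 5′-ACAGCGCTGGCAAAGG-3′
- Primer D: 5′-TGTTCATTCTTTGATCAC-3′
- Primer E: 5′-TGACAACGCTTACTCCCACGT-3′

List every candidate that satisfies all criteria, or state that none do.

Primer E only.

Primer A (15 nt, A=3 T=2 G=4 C=6): 3' end GTG has 2 G/C ✓; GC 10/15 = 66.7%, outside 42.8–53.0% ✗ — fails.
Primer B (17 nt, A=4 T=3 G=4 C=6): 3' end TTC has 1 G/C, need ≥2 ✗; GC 10/17 = 58.8%, outside 42.8–53.0% ✗ — fails.
Primer C (16 nt, A=5 T=1 G=6 C=4): 3' end AGG has 2 G/C ✓; GC 10/16 = 62.5%, outside 42.8–53.0% ✗ — fails.
Primer D (18 nt, A=3 T=9 G=2 C=4): 3' end CAC has 2 G/C ✓; GC 6/18 = 33.3%, outside 42.8–53.0% ✗ — fails.
Primer E (21 nt, A=5 T=5 G=3 C=8): 3' end CGT has 2 G/C ✓; GC 11/21 = 52.4% ✓ — passes.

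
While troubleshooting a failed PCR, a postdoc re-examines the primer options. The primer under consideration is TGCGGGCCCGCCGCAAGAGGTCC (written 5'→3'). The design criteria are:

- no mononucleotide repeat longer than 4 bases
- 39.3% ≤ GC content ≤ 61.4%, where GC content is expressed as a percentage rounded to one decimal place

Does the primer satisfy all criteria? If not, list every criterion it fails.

Base counts: A=3, T=2, G=9, C=9 (length 23).
homopolymer run: longest run = 3 ✓
GC content: GC 18/23 = 78.3%, outside 39.3–61.4% ✗

Fails: GC content.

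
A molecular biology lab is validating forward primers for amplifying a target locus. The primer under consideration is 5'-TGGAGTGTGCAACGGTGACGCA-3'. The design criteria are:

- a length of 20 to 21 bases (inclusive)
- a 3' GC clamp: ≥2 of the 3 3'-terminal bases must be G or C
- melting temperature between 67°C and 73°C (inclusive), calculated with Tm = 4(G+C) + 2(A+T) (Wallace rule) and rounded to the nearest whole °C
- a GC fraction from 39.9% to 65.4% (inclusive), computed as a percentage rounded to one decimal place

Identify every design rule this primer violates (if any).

Base counts: A=5, T=4, G=9, C=4 (length 22).
length: length 22, outside 20–21 ✗
GC clamp: 3' end GCA has 2 G/C ✓
Tm: Tm = 2·9 + 4·13 = 70°C ✓
GC content: GC 13/22 = 59.1% ✓

Fails: length.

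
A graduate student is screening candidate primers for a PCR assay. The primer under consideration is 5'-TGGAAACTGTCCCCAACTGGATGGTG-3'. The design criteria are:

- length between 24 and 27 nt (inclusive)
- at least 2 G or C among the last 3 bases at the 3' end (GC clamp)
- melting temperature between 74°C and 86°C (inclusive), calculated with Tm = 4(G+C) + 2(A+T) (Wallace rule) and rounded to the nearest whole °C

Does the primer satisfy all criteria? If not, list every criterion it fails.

Base counts: A=6, T=6, G=8, C=6 (length 26).
length: length 26 ✓
GC clamp: 3' end GTG has 2 G/C ✓
Tm: Tm = 2·12 + 4·14 = 80°C ✓

Meets all criteria.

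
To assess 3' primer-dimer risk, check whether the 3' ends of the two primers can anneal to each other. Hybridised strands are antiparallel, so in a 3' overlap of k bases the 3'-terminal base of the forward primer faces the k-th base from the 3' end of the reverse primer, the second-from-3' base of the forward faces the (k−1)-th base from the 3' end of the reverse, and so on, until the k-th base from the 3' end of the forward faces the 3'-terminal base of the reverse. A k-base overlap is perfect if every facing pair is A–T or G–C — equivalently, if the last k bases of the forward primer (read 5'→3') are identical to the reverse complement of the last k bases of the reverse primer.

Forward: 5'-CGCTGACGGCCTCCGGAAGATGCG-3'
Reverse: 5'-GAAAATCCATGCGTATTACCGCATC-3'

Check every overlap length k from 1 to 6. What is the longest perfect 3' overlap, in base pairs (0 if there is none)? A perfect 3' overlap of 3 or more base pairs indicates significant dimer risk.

Longest perfect overlap: 6 complementary base pairs; significant dimer risk (threshold 3).

Last 6 bases (5'→3') — forward …GATGCG, reverse …CGCATC.
Reverse complement of the reverse primer's last 6 bases: GATGCG; its first k bases are the reverse complement of the reverse primer's last k bases, so a perfect k-base overlap needs the forward primer's last k bases to equal them.
Comparing (forward last k vs required): k=1: G vs G ✓; k=2: CG vs GA ✗; k=3: GCG vs GAT ✗; k=4: TGCG vs GATG ✗; k=5: ATGCG vs GATGC ✗; k=6: GATGCG vs GATGCG ✓.
Perfect overlaps at k = 1, 6; the largest is 6.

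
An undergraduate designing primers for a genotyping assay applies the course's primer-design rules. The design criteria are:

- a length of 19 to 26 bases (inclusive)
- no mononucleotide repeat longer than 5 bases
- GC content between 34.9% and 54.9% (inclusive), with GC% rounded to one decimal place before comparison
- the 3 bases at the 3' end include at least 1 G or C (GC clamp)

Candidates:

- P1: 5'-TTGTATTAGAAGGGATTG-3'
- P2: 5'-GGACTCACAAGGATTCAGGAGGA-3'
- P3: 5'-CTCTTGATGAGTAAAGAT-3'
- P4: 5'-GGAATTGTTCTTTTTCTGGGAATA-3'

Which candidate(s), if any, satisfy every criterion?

P1 (18 nt, A=5 T=7 G=6 C=0): length 18, outside 19–26 ✗; longest run = 3 ✓; GC 6/18 = 33.3%, outside 34.9–54.9% ✗; 3' end TTG has 1 G/C ✓ — fails.
P2 (23 nt, A=8 T=3 G=8 C=4): length 23 ✓; longest run = 2 ✓; GC 12/23 = 52.2% ✓; 3' end GGA has 2 G/C ✓ — passes.
P3 (18 nt, A=6 T=6 G=4 C=2): length 18, outside 19–26 ✗; longest run = 3 ✓; GC 6/18 = 33.3%, outside 34.9–54.9% ✗; 3' end GAT has 1 G/C ✓ — fails.
P4 (24 nt, A=5 T=11 G=6 C=2): length 24 ✓; longest run = 5 ✓; GC 8/24 = 33.3%, outside 34.9–54.9% ✗; 3' end ATA has 0 G/C, need ≥1 ✗ — fails.

P2 only.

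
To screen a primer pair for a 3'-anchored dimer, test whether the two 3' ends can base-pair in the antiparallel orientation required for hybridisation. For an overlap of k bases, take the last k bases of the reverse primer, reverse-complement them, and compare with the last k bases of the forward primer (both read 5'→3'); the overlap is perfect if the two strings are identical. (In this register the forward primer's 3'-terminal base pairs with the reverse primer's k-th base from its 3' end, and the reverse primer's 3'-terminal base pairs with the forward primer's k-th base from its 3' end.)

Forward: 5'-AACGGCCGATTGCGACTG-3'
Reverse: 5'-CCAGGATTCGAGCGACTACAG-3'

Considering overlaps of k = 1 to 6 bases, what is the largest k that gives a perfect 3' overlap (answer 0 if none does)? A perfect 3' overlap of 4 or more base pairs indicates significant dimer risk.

Last 6 bases (5'→3') — forward …CGACTG, reverse …CTACAG.
Reverse complement of the reverse primer's last 6 bases: CTGTAG; its first k bases are the reverse complement of the reverse primer's last k bases, so a perfect k-base overlap needs the forward primer's last k bases to equal them.
Comparing (forward last k vs required): k=1: G vs C ✗; k=2: TG vs CT ✗; k=3: CTG vs CTG ✓; k=4: ACTG vs CTGT ✗; k=5: GACTG vs CTGTA ✗; k=6: CGACTG vs CTGTAG ✗.
Only k = 3 is perfect, so the longest perfect 3' overlap is 3.

Longest perfect overlap: 3 complementary base pairs; below the dimer-risk threshold (threshold 4).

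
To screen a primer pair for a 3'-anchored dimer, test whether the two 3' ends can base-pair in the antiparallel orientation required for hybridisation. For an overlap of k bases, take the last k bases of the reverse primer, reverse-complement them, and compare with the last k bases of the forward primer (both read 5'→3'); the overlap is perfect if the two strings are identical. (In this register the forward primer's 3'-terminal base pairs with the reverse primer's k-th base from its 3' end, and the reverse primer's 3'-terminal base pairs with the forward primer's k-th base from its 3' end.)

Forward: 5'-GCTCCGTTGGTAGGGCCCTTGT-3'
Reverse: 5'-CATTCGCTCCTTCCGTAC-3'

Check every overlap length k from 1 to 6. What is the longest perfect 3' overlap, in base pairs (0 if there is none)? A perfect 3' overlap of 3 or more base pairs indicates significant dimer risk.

Last 6 bases (5'→3') — forward …CCTTGT, reverse …CCGTAC.
Reverse complement of the reverse primer's last 6 bases: GTACGG; its first k bases are the reverse complement of the reverse primer's last k bases, so a perfect k-base overlap needs the forward primer's last k bases to equal them.
Comparing (forward last k vs required): k=1: T vs G ✗; k=2: GT vs GT ✓; k=3: TGT vs GTA ✗; k=4: TTGT vs GTAC ✗; k=5: CTTGT vs GTACG ✗; k=6: CCTTGT vs GTACGG ✗.
Only k = 2 is perfect, so the longest perfect 3' overlap is 2.

Longest perfect overlap: 2 complementary base pairs; below the dimer-risk threshold (threshold 3).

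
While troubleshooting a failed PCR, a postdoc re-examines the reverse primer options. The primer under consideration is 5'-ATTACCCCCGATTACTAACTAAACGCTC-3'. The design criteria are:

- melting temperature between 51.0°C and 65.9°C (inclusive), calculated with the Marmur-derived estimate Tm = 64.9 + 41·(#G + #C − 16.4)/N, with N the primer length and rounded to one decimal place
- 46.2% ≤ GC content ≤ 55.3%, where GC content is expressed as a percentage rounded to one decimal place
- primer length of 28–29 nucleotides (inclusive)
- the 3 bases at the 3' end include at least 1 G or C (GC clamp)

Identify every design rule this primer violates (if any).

Fails: GC content.

Base counts: A=9, T=7, G=2, C=10 (length 28).
Tm: Tm = 64.9 + 41·(12 − 16.4)/28 = 58.5°C ✓
GC content: GC 12/28 = 42.9%, outside 46.2–55.3% ✗
length: length 28 ✓
GC clamp: 3' end CTC has 2 G/C ✓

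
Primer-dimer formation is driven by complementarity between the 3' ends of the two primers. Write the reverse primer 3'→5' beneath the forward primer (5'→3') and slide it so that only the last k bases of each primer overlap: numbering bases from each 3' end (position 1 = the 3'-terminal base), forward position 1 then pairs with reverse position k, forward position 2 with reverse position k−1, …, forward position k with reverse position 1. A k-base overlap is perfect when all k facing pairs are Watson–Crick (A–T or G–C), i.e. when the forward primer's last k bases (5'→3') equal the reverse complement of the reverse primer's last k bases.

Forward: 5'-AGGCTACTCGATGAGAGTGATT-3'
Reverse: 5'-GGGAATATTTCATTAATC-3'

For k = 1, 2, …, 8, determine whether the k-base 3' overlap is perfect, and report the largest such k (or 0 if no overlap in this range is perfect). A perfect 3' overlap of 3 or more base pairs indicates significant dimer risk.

Last 8 bases (5'→3') — forward …GAGTGATT, reverse …CATTAATC.
Reverse complement of the reverse primer's last 8 bases: GATTAATG; its first k bases are the reverse complement of the reverse primer's last k bases, so a perfect k-base overlap needs the forward primer's last k bases to equal them.
Comparing (forward last k vs required): k=1: T vs G ✗; k=2: TT vs GA ✗; k=3: ATT vs GAT ✗; k=4: GATT vs GATT ✓; k=5: TGATT vs GATTA ✗; k=6: GTGATT vs GATTAA ✗; k=7: AGTGATT vs GATTAAT ✗; k=8: GAGTGATT vs GATTAATG ✗.
Only k = 4 is perfect, so the longest perfect 3' overlap is 4.

Longest perfect overlap: 4 complementary base pairs; significant dimer risk (threshold 3).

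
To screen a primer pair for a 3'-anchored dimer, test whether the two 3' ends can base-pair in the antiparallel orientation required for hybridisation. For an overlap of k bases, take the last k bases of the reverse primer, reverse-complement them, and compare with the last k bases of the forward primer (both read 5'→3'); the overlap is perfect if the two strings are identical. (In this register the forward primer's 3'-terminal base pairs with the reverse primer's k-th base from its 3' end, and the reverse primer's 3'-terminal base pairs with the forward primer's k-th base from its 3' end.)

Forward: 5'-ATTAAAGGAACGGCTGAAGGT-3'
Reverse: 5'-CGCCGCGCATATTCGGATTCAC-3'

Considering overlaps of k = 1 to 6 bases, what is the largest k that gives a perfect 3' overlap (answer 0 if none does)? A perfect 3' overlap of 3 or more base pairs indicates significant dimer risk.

Last 6 bases (5'→3') — forward …GAAGGT, reverse …ATTCAC.
Reverse complement of the reverse primer's last 6 bases: GTGAAT; its first k bases are the reverse complement of the reverse primer's last k bases, so a perfect k-base overlap needs the forward primer's last k bases to equal them.
Comparing (forward last k vs required): k=1: T vs G ✗; k=2: GT vs GT ✓; k=3: GGT vs GTG ✗; k=4: AGGT vs GTGA ✗; k=5: AAGGT vs GTGAA ✗; k=6: GAAGGT vs GTGAAT ✗.
Only k = 2 is perfect, so the longest perfect 3' overlap is 2.

Longest perfect overlap: 2 complementary base pairs; below the dimer-risk threshold (threshold 3).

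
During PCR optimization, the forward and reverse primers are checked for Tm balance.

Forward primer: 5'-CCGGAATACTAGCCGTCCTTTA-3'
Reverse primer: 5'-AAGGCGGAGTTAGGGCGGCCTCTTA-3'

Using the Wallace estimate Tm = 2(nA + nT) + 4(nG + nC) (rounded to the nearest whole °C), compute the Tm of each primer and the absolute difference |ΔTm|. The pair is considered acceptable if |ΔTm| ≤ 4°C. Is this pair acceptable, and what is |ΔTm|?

|ΔTm| = 14°C; the pair is not acceptable.

Forward: A=5 T=6 G=4 C=7 → Tm = 2·11 + 4·11 = 66°C.
Reverse: A=5 T=5 G=10 C=5 → Tm = 2·10 + 4·15 = 80°C.
|ΔTm| = |66 − 80| = 14°C, > 4°C.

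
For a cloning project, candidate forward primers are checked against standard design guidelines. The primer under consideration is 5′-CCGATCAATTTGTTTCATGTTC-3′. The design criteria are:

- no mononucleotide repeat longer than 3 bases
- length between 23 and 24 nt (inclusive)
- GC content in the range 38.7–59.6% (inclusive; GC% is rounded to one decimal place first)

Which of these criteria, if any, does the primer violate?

Fails: length, GC content.

Base counts: A=4, T=10, G=3, C=5 (length 22).
homopolymer run: longest run = 3 ✓
length: length 22, outside 23–24 ✗
GC content: GC 8/22 = 36.4%, outside 38.7–59.6% ✗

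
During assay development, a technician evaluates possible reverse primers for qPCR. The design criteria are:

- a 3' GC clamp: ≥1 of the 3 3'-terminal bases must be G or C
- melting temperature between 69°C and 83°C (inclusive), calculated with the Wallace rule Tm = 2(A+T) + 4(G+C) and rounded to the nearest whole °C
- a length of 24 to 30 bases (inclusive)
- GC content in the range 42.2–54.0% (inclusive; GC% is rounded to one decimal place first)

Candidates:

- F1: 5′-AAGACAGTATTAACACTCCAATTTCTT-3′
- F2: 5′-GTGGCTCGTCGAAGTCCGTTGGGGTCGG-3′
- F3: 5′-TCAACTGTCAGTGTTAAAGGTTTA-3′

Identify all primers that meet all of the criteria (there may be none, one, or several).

F1 (27 nt, A=10 T=9 G=2 C=6): 3' end CTT has 1 G/C ✓; Tm = 2·19 + 4·8 = 70°C ✓; length 27 ✓; GC 8/27 = 29.6%, outside 42.2–54.0% ✗ — fails.
F2 (28 nt, A=2 T=7 G=13 C=6): 3' end CGG has 3 G/C ✓; Tm = 2·9 + 4·19 = 94°C, outside 69–83°C ✗; length 28 ✓; GC 19/28 = 67.9%, outside 42.2–54.0% ✗ — fails.
F3 (24 nt, A=7 T=9 G=5 C=3): 3' end TTA has 0 G/C, need ≥1 ✗; Tm = 2·16 + 4·8 = 64°C, outside 69–83°C ✗; length 24 ✓; GC 8/24 = 33.3%, outside 42.2–54.0% ✗ — fails.

None of the candidates satisfy all criteria.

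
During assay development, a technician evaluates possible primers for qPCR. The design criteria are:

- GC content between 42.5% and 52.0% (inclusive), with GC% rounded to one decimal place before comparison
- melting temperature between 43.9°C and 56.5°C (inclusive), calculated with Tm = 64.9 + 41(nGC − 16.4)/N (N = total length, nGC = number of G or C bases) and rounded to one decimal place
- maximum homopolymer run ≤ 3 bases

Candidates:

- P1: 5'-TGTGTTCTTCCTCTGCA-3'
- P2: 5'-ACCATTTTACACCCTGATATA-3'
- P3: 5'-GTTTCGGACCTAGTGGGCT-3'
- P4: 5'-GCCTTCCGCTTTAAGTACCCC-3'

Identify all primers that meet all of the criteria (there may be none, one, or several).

P1 only.

P1 (17 nt, A=1 T=8 G=3 C=5): GC 8/17 = 47.1% ✓; Tm = 64.9 + 41·(8 − 16.4)/17 = 44.6°C ✓; longest run = 2 ✓ — passes.
P2 (21 nt, A=7 T=7 G=1 C=6): GC 7/21 = 33.3%, outside 42.5–52.0% ✗; Tm = 64.9 + 41·(7 − 16.4)/21 = 46.5°C ✓; longest run = 4, exceeds 3 ✗ — fails.
P3 (19 nt, A=2 T=6 G=7 C=4): GC 11/19 = 57.9%, outside 42.5–52.0% ✗; Tm = 64.9 + 41·(11 − 16.4)/19 = 53.2°C ✓; longest run = 3 ✓ — fails.
P4 (21 nt, A=3 T=6 G=3 C=9): GC 12/21 = 57.1%, outside 42.5–52.0% ✗; Tm = 64.9 + 41·(12 − 16.4)/21 = 56.3°C ✓; longest run = 4, exceeds 3 ✗ — fails.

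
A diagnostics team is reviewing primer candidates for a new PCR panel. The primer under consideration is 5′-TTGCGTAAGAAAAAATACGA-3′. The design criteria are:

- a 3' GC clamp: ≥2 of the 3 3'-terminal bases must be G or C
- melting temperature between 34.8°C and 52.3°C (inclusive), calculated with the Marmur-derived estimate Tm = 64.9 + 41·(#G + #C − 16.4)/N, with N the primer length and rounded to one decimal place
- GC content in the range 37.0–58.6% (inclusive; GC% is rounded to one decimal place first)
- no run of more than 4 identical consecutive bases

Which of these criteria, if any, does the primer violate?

Fails: GC content, homopolymer run.

Base counts: A=10, T=4, G=4, C=2 (length 20).
GC clamp: 3' end CGA has 2 G/C ✓
Tm: Tm = 64.9 + 41·(6 − 16.4)/20 = 43.6°C ✓
GC content: GC 6/20 = 30.0%, outside 37.0–58.6% ✗
homopolymer run: longest run = 6, exceeds 4 ✗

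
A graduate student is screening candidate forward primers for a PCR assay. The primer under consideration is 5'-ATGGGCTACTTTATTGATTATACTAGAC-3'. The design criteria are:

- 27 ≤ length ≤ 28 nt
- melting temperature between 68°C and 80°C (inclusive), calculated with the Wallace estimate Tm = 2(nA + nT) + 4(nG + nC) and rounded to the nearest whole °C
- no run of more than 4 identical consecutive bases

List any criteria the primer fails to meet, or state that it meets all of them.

Base counts: A=8, T=11, G=5, C=4 (length 28).
length: length 28 ✓
Tm: Tm = 2·19 + 4·9 = 74°C ✓
homopolymer run: longest run = 3 ✓

Meets all criteria.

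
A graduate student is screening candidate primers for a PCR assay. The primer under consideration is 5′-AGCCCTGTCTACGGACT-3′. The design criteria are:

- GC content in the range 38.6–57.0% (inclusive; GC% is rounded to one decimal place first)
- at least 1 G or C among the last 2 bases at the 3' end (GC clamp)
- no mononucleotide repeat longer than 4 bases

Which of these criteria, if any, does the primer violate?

Base counts: A=3, T=4, G=4, C=6 (length 17).
GC content: GC 10/17 = 58.8%, outside 38.6–57.0% ✗
GC clamp: 3' end CT has 1 G/C ✓
homopolymer run: longest run = 3 ✓

Fails: GC content.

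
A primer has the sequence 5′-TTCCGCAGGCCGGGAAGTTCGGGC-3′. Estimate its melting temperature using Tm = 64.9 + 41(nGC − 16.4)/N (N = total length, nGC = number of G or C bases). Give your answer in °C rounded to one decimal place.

65.9°C

Base counts: A=3, T=4, G=10, C=7; G+C = 17, N = 24.
Tm = 64.9 + 41·(17 − 16.4)/24 = 64.9 + 24.60/24 = 65.9°C.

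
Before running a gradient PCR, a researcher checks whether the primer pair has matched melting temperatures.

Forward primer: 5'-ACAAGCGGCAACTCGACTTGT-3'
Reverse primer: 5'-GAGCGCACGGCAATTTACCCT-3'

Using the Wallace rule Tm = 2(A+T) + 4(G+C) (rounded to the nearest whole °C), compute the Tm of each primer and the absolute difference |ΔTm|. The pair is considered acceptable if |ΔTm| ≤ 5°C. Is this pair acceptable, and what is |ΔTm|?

Forward: A=6 T=4 G=5 C=6 → Tm = 2·10 + 4·11 = 64°C.
Reverse: A=5 T=4 G=5 C=7 → Tm = 2·9 + 4·12 = 66°C.
|ΔTm| = |64 − 66| = 2°C, ≤ 5°C.

|ΔTm| = 2°C; the pair is acceptable.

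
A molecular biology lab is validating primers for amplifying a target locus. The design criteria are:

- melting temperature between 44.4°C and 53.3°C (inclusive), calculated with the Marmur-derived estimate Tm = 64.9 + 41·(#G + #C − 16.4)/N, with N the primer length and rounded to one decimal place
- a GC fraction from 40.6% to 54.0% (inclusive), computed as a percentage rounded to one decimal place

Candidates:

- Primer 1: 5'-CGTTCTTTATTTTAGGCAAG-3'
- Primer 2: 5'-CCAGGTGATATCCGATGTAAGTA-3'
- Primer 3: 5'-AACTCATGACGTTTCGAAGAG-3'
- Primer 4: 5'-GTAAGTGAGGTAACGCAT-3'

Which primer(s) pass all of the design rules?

Primer 1 (20 nt, A=4 T=9 G=4 C=3): Tm = 64.9 + 41·(7 − 16.4)/20 = 45.6°C ✓; GC 7/20 = 35.0%, outside 40.6–54.0% ✗ — fails.
Primer 2 (23 nt, A=7 T=6 G=6 C=4): Tm = 64.9 + 41·(10 − 16.4)/23 = 53.5°C, outside 44.4–53.3°C ✗; GC 10/23 = 43.5% ✓ — fails.
Primer 3 (21 nt, A=7 T=5 G=5 C=4): Tm = 64.9 + 41·(9 − 16.4)/21 = 50.5°C ✓; GC 9/21 = 42.9% ✓ — passes.
Primer 4 (18 nt, A=6 T=4 G=6 C=2): Tm = 64.9 + 41·(8 − 16.4)/18 = 45.8°C ✓; GC 8/18 = 44.4% ✓ — passes.

Primer 3 and Primer 4.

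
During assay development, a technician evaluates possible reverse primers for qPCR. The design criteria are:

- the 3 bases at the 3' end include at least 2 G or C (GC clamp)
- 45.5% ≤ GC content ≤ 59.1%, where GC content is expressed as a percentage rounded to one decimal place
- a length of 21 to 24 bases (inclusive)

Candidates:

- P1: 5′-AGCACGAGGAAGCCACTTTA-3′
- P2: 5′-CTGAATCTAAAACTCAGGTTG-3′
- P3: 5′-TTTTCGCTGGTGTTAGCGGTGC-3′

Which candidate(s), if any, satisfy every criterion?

P1 (20 nt, A=7 T=3 G=5 C=5): 3' end TTA has 0 G/C, need ≥2 ✗; GC 10/20 = 50.0% ✓; length 20, outside 21–24 ✗ — fails.
P2 (21 nt, A=7 T=6 G=4 C=4): 3' end TTG has 1 G/C, need ≥2 ✗; GC 8/21 = 38.1%, outside 45.5–59.1% ✗; length 21 ✓ — fails.
P3 (22 nt, A=1 T=9 G=8 C=4): 3' end TGC has 2 G/C ✓; GC 12/22 = 54.5% ✓; length 22 ✓ — passes.

P3 only.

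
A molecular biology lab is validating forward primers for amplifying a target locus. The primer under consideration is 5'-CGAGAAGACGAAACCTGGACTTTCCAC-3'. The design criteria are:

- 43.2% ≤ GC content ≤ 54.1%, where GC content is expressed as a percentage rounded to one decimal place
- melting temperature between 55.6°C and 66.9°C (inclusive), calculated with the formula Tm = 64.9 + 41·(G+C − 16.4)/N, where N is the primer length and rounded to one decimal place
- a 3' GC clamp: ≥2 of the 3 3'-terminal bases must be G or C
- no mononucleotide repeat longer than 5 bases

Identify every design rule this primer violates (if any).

Meets all criteria.

Base counts: A=9, T=4, G=6, C=8 (length 27).
GC content: GC 14/27 = 51.9% ✓
Tm: Tm = 64.9 + 41·(14 − 16.4)/27 = 61.3°C ✓
GC clamp: 3' end CAC has 2 G/C ✓
homopolymer run: longest run = 3 ✓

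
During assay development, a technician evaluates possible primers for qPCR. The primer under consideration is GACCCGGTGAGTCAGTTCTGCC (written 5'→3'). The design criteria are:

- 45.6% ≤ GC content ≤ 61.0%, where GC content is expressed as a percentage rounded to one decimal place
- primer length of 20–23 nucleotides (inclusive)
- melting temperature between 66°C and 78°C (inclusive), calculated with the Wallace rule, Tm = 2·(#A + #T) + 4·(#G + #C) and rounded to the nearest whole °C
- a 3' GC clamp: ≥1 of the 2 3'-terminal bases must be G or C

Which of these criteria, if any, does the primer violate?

Base counts: A=3, T=5, G=7, C=7 (length 22).
GC content: GC 14/22 = 63.6%, outside 45.6–61.0% ✗
length: length 22 ✓
Tm: Tm = 2·8 + 4·14 = 72°C ✓
GC clamp: 3' end CC has 2 G/C ✓

Fails: GC content.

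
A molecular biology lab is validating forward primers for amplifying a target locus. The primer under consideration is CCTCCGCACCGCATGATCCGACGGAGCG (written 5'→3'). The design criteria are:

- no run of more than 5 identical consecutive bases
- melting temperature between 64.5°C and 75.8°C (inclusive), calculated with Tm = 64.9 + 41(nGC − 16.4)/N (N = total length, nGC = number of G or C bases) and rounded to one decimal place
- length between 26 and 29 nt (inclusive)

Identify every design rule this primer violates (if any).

Base counts: A=5, T=3, G=8, C=12 (length 28).
homopolymer run: longest run = 2 ✓
Tm: Tm = 64.9 + 41·(20 − 16.4)/28 = 70.2°C ✓
length: length 28 ✓

Meets all criteria.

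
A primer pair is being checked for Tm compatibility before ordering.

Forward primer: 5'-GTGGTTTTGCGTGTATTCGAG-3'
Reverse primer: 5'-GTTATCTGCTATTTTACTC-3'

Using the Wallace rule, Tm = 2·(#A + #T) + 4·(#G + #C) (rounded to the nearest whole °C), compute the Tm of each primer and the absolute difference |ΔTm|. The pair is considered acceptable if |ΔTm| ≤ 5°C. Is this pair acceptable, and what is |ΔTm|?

Forward: A=2 T=9 G=8 C=2 → Tm = 2·11 + 4·10 = 62°C.
Reverse: A=3 T=10 G=2 C=4 → Tm = 2·13 + 4·6 = 50°C.
|ΔTm| = |62 − 50| = 12°C, > 5°C.

|ΔTm| = 12°C; the pair is not acceptable.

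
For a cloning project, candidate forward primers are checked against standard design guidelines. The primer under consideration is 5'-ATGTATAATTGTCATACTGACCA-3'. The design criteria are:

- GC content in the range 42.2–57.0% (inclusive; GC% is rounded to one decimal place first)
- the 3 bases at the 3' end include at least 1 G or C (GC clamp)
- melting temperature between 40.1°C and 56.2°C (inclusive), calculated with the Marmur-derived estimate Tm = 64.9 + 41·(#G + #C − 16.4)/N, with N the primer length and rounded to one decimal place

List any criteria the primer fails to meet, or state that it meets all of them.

Base counts: A=8, T=8, G=3, C=4 (length 23).
GC content: GC 7/23 = 30.4%, outside 42.2–57.0% ✗
GC clamp: 3' end CCA has 2 G/C ✓
Tm: Tm = 64.9 + 41·(7 − 16.4)/23 = 48.1°C ✓

Fails: GC content.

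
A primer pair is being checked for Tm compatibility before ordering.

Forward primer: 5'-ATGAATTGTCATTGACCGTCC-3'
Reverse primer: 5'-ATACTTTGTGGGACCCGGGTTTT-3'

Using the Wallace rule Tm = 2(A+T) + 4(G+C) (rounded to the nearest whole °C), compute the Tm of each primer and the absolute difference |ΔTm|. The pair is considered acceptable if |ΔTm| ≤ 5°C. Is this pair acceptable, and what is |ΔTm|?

Forward: A=5 T=7 G=4 C=5 → Tm = 2·12 + 4·9 = 60°C.
Reverse: A=3 T=9 G=7 C=4 → Tm = 2·12 + 4·11 = 68°C.
|ΔTm| = |60 − 68| = 8°C, > 5°C.

|ΔTm| = 8°C; the pair is not acceptable.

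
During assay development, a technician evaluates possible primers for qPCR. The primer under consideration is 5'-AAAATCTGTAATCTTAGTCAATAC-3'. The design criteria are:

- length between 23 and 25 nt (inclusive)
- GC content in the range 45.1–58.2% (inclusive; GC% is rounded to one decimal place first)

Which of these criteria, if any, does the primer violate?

Fails: GC content.

Base counts: A=10, T=8, G=2, C=4 (length 24).
length: length 24 ✓
GC content: GC 6/24 = 25.0%, outside 45.1–58.2% ✗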